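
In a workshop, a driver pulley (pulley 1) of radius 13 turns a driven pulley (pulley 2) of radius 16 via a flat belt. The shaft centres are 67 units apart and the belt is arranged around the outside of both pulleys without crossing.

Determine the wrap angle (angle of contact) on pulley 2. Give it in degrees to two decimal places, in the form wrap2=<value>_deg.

open belt: β = asin((r2−r1)/C) = asin(3/67) = 2.5663°
wrap1 = π − 2β = 174.8673°
wrap2 = π + 2β = 185.1327°

wrap2=185.13_deg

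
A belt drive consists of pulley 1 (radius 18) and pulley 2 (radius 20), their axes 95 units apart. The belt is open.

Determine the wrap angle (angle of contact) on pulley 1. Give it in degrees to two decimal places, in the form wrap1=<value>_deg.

wrap1=177.59_deg

open belt: β = asin((r2−r1)/C) = asin(2/95) = 1.2063°
wrap1 = π − 2β = 177.5874°
wrap2 = π + 2β = 182.4126°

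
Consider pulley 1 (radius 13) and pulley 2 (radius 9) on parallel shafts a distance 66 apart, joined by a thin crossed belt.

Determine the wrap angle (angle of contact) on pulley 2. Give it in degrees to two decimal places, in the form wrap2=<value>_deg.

wrap2=218.94_deg

crossed belt: β = asin((r1+r2)/C) = asin(22/66) = 19.4712°
wrap1 = wrap2 = π + 2β = 218.9424°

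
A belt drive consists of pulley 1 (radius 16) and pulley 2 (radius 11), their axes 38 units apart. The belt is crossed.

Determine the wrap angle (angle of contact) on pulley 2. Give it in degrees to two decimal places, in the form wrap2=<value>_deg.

crossed belt: β = asin((r1+r2)/C) = asin(27/38) = 45.2778°
wrap1 = wrap2 = π + 2β = 270.5555°

wrap2=270.56_deg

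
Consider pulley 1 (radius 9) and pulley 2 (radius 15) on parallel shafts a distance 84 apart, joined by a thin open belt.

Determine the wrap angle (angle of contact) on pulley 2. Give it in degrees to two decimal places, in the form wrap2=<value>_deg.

open belt: β = asin((r2−r1)/C) = asin(6/84) = 4.0960°
wrap1 = π − 2β = 171.8079°
wrap2 = π + 2β = 188.1921°

wrap2=188.19_deg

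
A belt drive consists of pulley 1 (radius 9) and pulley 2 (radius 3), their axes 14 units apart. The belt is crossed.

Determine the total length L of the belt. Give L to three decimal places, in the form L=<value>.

crossed belt: β = asin((r1+r2)/C) = asin(12/14) = 58.9973°
wrap1 = wrap2 = π + 2β = 297.9946°
tangent length = C·cosβ = 7.2111
L = (r1+r2)·wrap + 2·C·cosβ = 12·5.2010 + 2·7.2111 = 76.8340

L=76.834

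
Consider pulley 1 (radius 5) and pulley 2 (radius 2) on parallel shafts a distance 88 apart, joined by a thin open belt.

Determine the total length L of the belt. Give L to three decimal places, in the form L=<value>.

L=198.093

open belt: β = asin((r2−r1)/C) = asin(-3/88) = -1.9536°
wrap1 = π − 2β = 183.9073°
wrap2 = π + 2β = 176.0927°
tangent length = C·cosβ = 87.9488
L = r1·wrap1 + r2·wrap2 + 2·C·cosβ = 5·3.2098 + 2·3.0734 + 2·87.9488 = 198.0934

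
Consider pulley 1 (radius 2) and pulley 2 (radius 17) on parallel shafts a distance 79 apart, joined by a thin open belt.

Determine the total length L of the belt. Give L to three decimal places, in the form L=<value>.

open belt: β = asin((r2−r1)/C) = asin(15/79) = 10.9454°
wrap1 = π − 2β = 158.1092°
wrap2 = π + 2β = 201.8908°
tangent length = C·cosβ = 77.5629
L = r1·wrap1 + r2·wrap2 + 2·C·cosβ = 2·2.7595 + 17·3.5237 + 2·77.5629 = 220.5470

L=220.547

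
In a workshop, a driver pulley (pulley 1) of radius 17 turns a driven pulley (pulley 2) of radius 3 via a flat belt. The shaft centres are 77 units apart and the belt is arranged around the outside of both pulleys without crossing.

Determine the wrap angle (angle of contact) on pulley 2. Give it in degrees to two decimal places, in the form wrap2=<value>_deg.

wrap2=159.05_deg

open belt: β = asin((r2−r1)/C) = asin(-14/77) = -10.4757°
wrap1 = π − 2β = 200.9514°
wrap2 = π + 2β = 159.0486°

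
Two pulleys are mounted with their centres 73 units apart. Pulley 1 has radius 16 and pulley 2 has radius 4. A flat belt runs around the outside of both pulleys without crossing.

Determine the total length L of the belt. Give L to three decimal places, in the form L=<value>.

L=210.809

open belt: β = asin((r2−r1)/C) = asin(-12/73) = -9.4614°
wrap1 = π − 2β = 198.9229°
wrap2 = π + 2β = 161.0771°
tangent length = C·cosβ = 72.0069
L = r1·wrap1 + r2·wrap2 + 2·C·cosβ = 16·3.4719 + 4·2.8113 + 2·72.0069 = 210.8089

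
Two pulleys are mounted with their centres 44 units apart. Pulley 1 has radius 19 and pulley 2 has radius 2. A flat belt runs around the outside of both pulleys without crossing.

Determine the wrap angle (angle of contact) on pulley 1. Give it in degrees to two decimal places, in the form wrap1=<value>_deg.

wrap1=225.46_deg

open belt: β = asin((r2−r1)/C) = asin(-17/44) = -22.7284°
wrap1 = π − 2β = 225.4568°
wrap2 = π + 2β = 134.5432°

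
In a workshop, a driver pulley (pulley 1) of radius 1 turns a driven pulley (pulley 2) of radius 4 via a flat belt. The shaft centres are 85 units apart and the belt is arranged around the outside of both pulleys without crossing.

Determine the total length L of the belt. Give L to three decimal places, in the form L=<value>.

open belt: β = asin((r2−r1)/C) = asin(3/85) = 2.0226°
wrap1 = π − 2β = 175.9548°
wrap2 = π + 2β = 184.0452°
tangent length = C·cosβ = 84.9470
L = r1·wrap1 + r2·wrap2 + 2·C·cosβ = 1·3.0710 + 4·3.2122 + 2·84.9470 = 185.8139

L=185.814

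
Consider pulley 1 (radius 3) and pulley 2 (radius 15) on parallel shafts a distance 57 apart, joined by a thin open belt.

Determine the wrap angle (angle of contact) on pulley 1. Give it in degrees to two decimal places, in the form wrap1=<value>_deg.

wrap1=155.69_deg

open belt: β = asin((r2−r1)/C) = asin(12/57) = 12.1532°
wrap1 = π − 2β = 155.6936°
wrap2 = π + 2β = 204.3064°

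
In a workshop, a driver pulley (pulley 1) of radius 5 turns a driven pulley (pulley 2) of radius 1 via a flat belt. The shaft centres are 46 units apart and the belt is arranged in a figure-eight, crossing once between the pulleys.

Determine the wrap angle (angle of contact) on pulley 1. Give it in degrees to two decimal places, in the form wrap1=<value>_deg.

wrap1=194.99_deg

crossed belt: β = asin((r1+r2)/C) = asin(6/46) = 7.4947°
wrap1 = wrap2 = π + 2β = 194.9894°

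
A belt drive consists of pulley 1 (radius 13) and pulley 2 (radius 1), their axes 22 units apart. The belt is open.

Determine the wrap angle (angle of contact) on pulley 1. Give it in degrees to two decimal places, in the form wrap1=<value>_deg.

wrap1=246.11_deg

open belt: β = asin((r2−r1)/C) = asin(-12/22) = -33.0557°
wrap1 = π − 2β = 246.1115°
wrap2 = π + 2β = 113.8885°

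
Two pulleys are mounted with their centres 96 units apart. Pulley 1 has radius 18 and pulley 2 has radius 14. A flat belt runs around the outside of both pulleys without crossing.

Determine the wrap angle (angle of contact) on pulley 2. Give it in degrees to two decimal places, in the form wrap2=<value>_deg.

wrap2=175.22_deg

open belt: β = asin((r2−r1)/C) = asin(-4/96) = -2.3880°
wrap1 = π − 2β = 184.7760°
wrap2 = π + 2β = 175.2240°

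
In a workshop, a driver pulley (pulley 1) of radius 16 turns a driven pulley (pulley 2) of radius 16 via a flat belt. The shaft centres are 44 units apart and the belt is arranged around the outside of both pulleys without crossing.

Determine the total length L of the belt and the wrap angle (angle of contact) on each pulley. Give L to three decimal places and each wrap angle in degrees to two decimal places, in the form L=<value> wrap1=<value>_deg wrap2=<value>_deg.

open belt: β = asin((r2−r1)/C) = asin(0/44) = 0.0000°
wrap1 = π − 2β = 180.0000°
wrap2 = π + 2β = 180.0000°
tangent length = C·cosβ = 44.0000
L = r1·wrap1 + r2·wrap2 + 2·C·cosβ = 16·3.1416 + 16·3.1416 + 2·44.0000 = 188.5310

L=188.531 wrap1=180.00_deg wrap2=180.00_deg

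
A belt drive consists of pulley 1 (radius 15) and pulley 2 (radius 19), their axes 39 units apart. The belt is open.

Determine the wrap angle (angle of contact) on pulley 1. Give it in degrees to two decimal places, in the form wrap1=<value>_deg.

open belt: β = asin((r2−r1)/C) = asin(4/39) = 5.8868°
wrap1 = π − 2β = 168.2263°
wrap2 = π + 2β = 191.7737°

wrap1=168.23_deg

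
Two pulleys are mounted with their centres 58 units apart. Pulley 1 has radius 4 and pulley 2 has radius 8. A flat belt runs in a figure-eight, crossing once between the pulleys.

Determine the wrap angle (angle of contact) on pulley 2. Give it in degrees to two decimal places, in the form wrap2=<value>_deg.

crossed belt: β = asin((r1+r2)/C) = asin(12/58) = 11.9405°
wrap1 = wrap2 = π + 2β = 203.8811°

wrap2=203.88_deg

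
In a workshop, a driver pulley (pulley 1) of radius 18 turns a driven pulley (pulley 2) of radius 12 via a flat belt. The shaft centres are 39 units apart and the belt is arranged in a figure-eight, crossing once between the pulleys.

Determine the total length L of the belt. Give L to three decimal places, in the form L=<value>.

crossed belt: β = asin((r1+r2)/C) = asin(30/39) = 50.2849°
wrap1 = wrap2 = π + 2β = 280.5697°
tangent length = C·cosβ = 24.9199
L = (r1+r2)·wrap + 2·C·cosβ = 30·4.8969 + 2·24.9199 = 196.7457

L=196.746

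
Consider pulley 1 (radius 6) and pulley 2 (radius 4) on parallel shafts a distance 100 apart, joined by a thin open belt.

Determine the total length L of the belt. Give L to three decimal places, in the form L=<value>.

L=231.456

open belt: β = asin((r2−r1)/C) = asin(-2/100) = -1.1460°
wrap1 = π − 2β = 182.2920°
wrap2 = π + 2β = 177.7080°
tangent length = C·cosβ = 99.9800
L = r1·wrap1 + r2·wrap2 + 2·C·cosβ = 6·3.1816 + 4·3.1016 + 2·99.9800 = 231.4559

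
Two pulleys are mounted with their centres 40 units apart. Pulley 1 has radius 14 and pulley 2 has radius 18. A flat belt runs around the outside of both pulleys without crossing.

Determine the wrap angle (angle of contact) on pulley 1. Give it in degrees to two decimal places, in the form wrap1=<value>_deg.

wrap1=168.52_deg

open belt: β = asin((r2−r1)/C) = asin(4/40) = 5.7392°
wrap1 = π − 2β = 168.5217°
wrap2 = π + 2β = 191.4783°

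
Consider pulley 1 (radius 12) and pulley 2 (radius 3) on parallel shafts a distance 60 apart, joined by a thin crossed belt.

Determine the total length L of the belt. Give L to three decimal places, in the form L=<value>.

crossed belt: β = asin((r1+r2)/C) = asin(15/60) = 14.4775°
wrap1 = wrap2 = π + 2β = 208.9550°
tangent length = C·cosβ = 58.0948
L = (r1+r2)·wrap + 2·C·cosβ = 15·3.6470 + 2·58.0948 = 170.8938

L=170.894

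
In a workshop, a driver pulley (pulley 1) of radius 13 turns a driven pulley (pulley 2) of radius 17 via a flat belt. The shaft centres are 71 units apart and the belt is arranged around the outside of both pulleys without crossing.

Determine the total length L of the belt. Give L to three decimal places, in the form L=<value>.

open belt: β = asin((r2−r1)/C) = asin(4/71) = 3.2296°
wrap1 = π − 2β = 173.5407°
wrap2 = π + 2β = 186.4593°
tangent length = C·cosβ = 70.8872
L = r1·wrap1 + r2·wrap2 + 2·C·cosβ = 13·3.0289 + 17·3.2543 + 2·70.8872 = 236.4732

L=236.473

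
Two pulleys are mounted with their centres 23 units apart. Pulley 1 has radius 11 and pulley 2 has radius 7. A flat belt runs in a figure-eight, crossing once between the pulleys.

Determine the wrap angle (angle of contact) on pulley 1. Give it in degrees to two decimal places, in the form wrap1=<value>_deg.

wrap1=283.00_deg

crossed belt: β = asin((r1+r2)/C) = asin(18/23) = 51.5000°
wrap1 = wrap2 = π + 2β = 283.0001°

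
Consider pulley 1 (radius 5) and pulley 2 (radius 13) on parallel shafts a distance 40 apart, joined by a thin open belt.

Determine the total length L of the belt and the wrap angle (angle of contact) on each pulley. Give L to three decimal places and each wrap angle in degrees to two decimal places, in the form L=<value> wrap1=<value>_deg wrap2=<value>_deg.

L=138.154 wrap1=156.93_deg wrap2=203.07_deg

open belt: β = asin((r2−r1)/C) = asin(8/40) = 11.5370°
wrap1 = π − 2β = 156.9261°
wrap2 = π + 2β = 203.0739°
tangent length = C·cosβ = 39.1918
L = r1·wrap1 + r2·wrap2 + 2·C·cosβ = 5·2.7389 + 13·3.5443 + 2·39.1918 = 138.1541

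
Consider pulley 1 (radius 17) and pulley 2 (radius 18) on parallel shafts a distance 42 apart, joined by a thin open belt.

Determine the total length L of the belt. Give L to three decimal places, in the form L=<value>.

open belt: β = asin((r2−r1)/C) = asin(1/42) = 1.3643°
wrap1 = π − 2β = 177.2714°
wrap2 = π + 2β = 182.7286°
tangent length = C·cosβ = 41.9881
L = r1·wrap1 + r2·wrap2 + 2·C·cosβ = 17·3.0940 + 18·3.1892 + 2·41.9881 = 193.9796

L=193.980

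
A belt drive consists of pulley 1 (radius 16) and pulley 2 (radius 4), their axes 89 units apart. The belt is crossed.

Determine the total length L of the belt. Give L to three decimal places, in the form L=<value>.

L=245.345

crossed belt: β = asin((r1+r2)/C) = asin(20/89) = 12.9864°
wrap1 = wrap2 = π + 2β = 205.9727°
tangent length = C·cosβ = 86.7237
L = (r1+r2)·wrap + 2·C·cosβ = 20·3.5949 + 2·86.7237 = 245.3454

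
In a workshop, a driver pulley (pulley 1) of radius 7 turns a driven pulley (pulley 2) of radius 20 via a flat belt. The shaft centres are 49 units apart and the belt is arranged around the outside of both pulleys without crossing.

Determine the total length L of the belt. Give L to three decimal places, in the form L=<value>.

L=186.293

open belt: β = asin((r2−r1)/C) = asin(13/49) = 15.3851°
wrap1 = π − 2β = 149.2297°
wrap2 = π + 2β = 210.7703°
tangent length = C·cosβ = 47.2440
L = r1·wrap1 + r2·wrap2 + 2·C·cosβ = 7·2.6045 + 20·3.6786 + 2·47.2440 = 186.2927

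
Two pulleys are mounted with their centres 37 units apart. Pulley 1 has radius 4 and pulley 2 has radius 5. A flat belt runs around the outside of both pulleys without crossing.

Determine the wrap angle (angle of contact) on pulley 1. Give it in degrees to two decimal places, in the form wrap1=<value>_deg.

open belt: β = asin((r2−r1)/C) = asin(1/37) = 1.5487°
wrap1 = π − 2β = 176.9026°
wrap2 = π + 2β = 183.0974°

wrap1=176.90_deg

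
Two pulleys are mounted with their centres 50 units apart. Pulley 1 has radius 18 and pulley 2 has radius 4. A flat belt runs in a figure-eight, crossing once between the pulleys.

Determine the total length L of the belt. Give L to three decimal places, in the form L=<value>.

crossed belt: β = asin((r1+r2)/C) = asin(22/50) = 26.1039°
wrap1 = wrap2 = π + 2β = 232.2078°
tangent length = C·cosβ = 44.8999
L = (r1+r2)·wrap + 2·C·cosβ = 22·4.0528 + 2·44.8999 = 178.9612

L=178.961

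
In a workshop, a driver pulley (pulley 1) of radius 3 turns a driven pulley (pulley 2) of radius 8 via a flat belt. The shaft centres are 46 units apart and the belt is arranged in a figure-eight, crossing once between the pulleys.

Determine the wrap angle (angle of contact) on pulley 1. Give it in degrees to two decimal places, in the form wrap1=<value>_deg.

crossed belt: β = asin((r1+r2)/C) = asin(11/46) = 13.8352°
wrap1 = wrap2 = π + 2β = 207.6704°

wrap1=207.67_deg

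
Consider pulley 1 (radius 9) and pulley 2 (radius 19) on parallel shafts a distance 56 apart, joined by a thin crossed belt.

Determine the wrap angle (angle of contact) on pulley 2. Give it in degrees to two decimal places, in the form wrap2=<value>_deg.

crossed belt: β = asin((r1+r2)/C) = asin(28/56) = 30.0000°
wrap1 = wrap2 = π + 2β = 240.0000°

wrap2=240.00_deg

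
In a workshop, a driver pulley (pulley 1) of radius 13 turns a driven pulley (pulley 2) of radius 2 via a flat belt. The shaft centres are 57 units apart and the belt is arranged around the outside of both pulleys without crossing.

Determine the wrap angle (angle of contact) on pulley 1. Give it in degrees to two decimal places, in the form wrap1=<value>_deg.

open belt: β = asin((r2−r1)/C) = asin(-11/57) = -11.1269°
wrap1 = π − 2β = 202.2538°
wrap2 = π + 2β = 157.7462°

wrap1=202.25_deg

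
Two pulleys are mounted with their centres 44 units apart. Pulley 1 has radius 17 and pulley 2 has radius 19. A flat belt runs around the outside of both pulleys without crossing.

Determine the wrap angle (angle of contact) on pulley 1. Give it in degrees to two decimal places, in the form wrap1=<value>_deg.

open belt: β = asin((r2−r1)/C) = asin(2/44) = 2.6053°
wrap1 = π − 2β = 174.7895°
wrap2 = π + 2β = 185.2105°

wrap1=174.79_deg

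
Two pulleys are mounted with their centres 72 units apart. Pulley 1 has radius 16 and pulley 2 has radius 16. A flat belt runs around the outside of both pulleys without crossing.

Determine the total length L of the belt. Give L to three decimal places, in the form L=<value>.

L=244.531

open belt: β = asin((r2−r1)/C) = asin(0/72) = 0.0000°
wrap1 = π − 2β = 180.0000°
wrap2 = π + 2β = 180.0000°
tangent length = C·cosβ = 72.0000
L = r1·wrap1 + r2·wrap2 + 2·C·cosβ = 16·3.1416 + 16·3.1416 + 2·72.0000 = 244.5310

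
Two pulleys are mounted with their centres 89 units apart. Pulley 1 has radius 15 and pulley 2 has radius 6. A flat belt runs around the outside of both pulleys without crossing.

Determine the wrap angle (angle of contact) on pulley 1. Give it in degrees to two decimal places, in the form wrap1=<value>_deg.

wrap1=191.61_deg

open belt: β = asin((r2−r1)/C) = asin(-9/89) = -5.8039°
wrap1 = π − 2β = 191.6078°
wrap2 = π + 2β = 168.3922°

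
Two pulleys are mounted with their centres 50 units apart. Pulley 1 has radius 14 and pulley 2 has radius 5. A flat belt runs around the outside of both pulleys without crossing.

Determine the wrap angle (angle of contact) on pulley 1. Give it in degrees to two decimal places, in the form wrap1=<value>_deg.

wrap1=200.74_deg

open belt: β = asin((r2−r1)/C) = asin(-9/50) = -10.3698°
wrap1 = π − 2β = 200.7395°
wrap2 = π + 2β = 159.2605°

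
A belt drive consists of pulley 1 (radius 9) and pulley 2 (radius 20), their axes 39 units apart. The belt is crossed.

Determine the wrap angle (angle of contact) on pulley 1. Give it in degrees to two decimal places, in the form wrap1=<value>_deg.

crossed belt: β = asin((r1+r2)/C) = asin(29/39) = 48.0381°
wrap1 = wrap2 = π + 2β = 276.0762°

wrap1=276.08_deg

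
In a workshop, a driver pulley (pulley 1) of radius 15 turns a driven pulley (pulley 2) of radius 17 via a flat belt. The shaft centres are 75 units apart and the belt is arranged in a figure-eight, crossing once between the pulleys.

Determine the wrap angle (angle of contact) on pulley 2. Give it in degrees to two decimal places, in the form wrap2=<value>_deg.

crossed belt: β = asin((r1+r2)/C) = asin(32/75) = 25.2562°
wrap1 = wrap2 = π + 2β = 230.5124°

wrap2=230.51_deg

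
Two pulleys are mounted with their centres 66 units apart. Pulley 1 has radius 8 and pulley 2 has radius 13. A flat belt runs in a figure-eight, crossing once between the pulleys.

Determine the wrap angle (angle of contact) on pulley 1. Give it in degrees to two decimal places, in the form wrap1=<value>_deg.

wrap1=217.11_deg

crossed belt: β = asin((r1+r2)/C) = asin(21/66) = 18.5530°
wrap1 = wrap2 = π + 2β = 217.1060°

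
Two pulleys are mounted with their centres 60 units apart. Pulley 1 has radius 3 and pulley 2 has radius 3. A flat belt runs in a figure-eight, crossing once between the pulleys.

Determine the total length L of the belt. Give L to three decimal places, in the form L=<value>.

L=139.450

crossed belt: β = asin((r1+r2)/C) = asin(6/60) = 5.7392°
wrap1 = wrap2 = π + 2β = 191.4783°
tangent length = C·cosβ = 59.6992
L = (r1+r2)·wrap + 2·C·cosβ = 6·3.3419 + 2·59.6992 = 139.4501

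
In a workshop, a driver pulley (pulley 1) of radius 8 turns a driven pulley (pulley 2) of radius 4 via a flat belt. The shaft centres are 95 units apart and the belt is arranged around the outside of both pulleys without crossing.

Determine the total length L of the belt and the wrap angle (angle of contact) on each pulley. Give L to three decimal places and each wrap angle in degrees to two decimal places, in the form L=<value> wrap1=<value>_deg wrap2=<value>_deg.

L=227.868 wrap1=184.83_deg wrap2=175.17_deg

open belt: β = asin((r2−r1)/C) = asin(-4/95) = -2.4132°
wrap1 = π − 2β = 184.8263°
wrap2 = π + 2β = 175.1737°
tangent length = C·cosβ = 94.9158
L = r1·wrap1 + r2·wrap2 + 2·C·cosβ = 8·3.2258 + 4·3.0574 + 2·94.9158 = 227.8676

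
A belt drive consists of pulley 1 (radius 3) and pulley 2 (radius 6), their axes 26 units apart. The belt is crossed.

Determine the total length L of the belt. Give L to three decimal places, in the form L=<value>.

crossed belt: β = asin((r1+r2)/C) = asin(9/26) = 20.2522°
wrap1 = wrap2 = π + 2β = 220.5045°
tangent length = C·cosβ = 24.3926
L = (r1+r2)·wrap + 2·C·cosβ = 9·3.8485 + 2·24.3926 = 83.4220

L=83.422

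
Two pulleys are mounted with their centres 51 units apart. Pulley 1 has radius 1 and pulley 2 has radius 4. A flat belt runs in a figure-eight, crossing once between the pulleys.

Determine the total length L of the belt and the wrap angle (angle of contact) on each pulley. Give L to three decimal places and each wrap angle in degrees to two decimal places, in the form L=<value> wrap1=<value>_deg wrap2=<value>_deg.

L=118.199 wrap1=191.25_deg wrap2=191.25_deg

crossed belt: β = asin((r1+r2)/C) = asin(5/51) = 5.6263°
wrap1 = wrap2 = π + 2β = 191.2525°
tangent length = C·cosβ = 50.7543
L = (r1+r2)·wrap + 2·C·cosβ = 5·3.3380 + 2·50.7543 = 118.1986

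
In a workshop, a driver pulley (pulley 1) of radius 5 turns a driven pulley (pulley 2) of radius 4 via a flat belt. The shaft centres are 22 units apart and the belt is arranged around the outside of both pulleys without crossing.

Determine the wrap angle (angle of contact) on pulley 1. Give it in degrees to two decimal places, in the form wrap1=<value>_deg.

wrap1=185.21_deg

open belt: β = asin((r2−r1)/C) = asin(-1/22) = -2.6053°
wrap1 = π − 2β = 185.2105°
wrap2 = π + 2β = 174.7895°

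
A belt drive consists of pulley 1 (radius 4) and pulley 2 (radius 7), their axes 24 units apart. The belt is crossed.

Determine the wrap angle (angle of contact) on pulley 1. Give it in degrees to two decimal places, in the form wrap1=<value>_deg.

crossed belt: β = asin((r1+r2)/C) = asin(11/24) = 27.2796°
wrap1 = wrap2 = π + 2β = 234.5592°

wrap1=234.56_deg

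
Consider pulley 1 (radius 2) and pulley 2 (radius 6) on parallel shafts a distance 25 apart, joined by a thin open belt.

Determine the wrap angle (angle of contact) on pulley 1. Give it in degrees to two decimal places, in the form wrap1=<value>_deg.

open belt: β = asin((r2−r1)/C) = asin(4/25) = 9.2069°
wrap1 = π − 2β = 161.5862°
wrap2 = π + 2β = 198.4138°

wrap1=161.59_deg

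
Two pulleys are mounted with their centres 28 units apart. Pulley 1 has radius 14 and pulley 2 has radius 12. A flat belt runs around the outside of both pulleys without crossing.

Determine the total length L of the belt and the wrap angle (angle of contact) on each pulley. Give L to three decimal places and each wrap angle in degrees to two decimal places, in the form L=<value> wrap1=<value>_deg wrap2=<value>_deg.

open belt: β = asin((r2−r1)/C) = asin(-2/28) = -4.0960°
wrap1 = π − 2β = 188.1921°
wrap2 = π + 2β = 171.8079°
tangent length = C·cosβ = 27.9285
L = r1·wrap1 + r2·wrap2 + 2·C·cosβ = 14·3.2846 + 12·2.9986 + 2·27.9285 = 137.8243

L=137.824 wrap1=188.19_deg wrap2=171.81_deg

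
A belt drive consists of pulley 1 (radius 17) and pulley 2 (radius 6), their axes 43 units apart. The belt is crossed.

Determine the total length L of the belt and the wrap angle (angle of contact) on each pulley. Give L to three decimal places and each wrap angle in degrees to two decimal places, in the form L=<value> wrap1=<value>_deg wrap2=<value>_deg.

L=170.881 wrap1=244.67_deg wrap2=244.67_deg

crossed belt: β = asin((r1+r2)/C) = asin(23/43) = 32.3360°
wrap1 = wrap2 = π + 2β = 244.6721°
tangent length = C·cosβ = 36.3318
L = (r1+r2)·wrap + 2·C·cosβ = 23·4.2703 + 2·36.3318 = 170.8813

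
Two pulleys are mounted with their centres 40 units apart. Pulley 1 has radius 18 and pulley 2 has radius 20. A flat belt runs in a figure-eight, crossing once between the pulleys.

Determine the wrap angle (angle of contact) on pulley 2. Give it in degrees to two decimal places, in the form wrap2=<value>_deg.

crossed belt: β = asin((r1+r2)/C) = asin(38/40) = 71.8051°
wrap1 = wrap2 = π + 2β = 323.6103°

wrap2=323.61_deg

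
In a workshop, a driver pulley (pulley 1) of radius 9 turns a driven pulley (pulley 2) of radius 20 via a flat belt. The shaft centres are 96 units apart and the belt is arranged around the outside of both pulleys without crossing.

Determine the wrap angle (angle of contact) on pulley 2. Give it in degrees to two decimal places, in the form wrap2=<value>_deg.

open belt: β = asin((r2−r1)/C) = asin(11/96) = 6.5796°
wrap1 = π − 2β = 166.8408°
wrap2 = π + 2β = 193.1592°

wrap2=193.16_deg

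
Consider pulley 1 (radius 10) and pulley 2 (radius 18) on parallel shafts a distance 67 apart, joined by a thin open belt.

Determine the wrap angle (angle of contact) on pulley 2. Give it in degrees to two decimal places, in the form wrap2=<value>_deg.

wrap2=193.72_deg

open belt: β = asin((r2−r1)/C) = asin(8/67) = 6.8576°
wrap1 = π − 2β = 166.2847°
wrap2 = π + 2β = 193.7153°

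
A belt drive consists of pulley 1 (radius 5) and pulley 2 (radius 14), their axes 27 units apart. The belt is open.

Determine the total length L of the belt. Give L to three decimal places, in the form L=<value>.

L=116.719

open belt: β = asin((r2−r1)/C) = asin(9/27) = 19.4712°
wrap1 = π − 2β = 141.0576°
wrap2 = π + 2β = 218.9424°
tangent length = C·cosβ = 25.4558
L = r1·wrap1 + r2·wrap2 + 2·C·cosβ = 5·2.4619 + 14·3.8213 + 2·25.4558 = 116.7190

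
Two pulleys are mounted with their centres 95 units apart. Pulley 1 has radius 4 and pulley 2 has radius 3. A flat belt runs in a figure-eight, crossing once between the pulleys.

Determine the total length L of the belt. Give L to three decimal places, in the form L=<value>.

L=212.507

crossed belt: β = asin((r1+r2)/C) = asin(7/95) = 4.2256°
wrap1 = wrap2 = π + 2β = 188.4512°
tangent length = C·cosβ = 94.7418
L = (r1+r2)·wrap + 2·C·cosβ = 7·3.2891 + 2·94.7418 = 212.5072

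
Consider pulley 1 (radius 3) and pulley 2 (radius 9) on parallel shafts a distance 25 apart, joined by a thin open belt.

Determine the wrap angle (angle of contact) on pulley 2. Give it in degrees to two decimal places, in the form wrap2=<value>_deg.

open belt: β = asin((r2−r1)/C) = asin(6/25) = 13.8865°
wrap1 = π − 2β = 152.2269°
wrap2 = π + 2β = 207.7731°

wrap2=207.77_deg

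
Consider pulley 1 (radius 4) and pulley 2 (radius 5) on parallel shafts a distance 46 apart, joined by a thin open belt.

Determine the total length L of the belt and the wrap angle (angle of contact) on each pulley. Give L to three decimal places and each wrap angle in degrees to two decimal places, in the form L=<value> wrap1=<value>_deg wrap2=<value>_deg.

open belt: β = asin((r2−r1)/C) = asin(1/46) = 1.2457°
wrap1 = π − 2β = 177.5087°
wrap2 = π + 2β = 182.4913°
tangent length = C·cosβ = 45.9891
L = r1·wrap1 + r2·wrap2 + 2·C·cosβ = 4·3.0981 + 5·3.1851 + 2·45.9891 = 120.2961

L=120.296 wrap1=177.51_deg wrap2=182.49_deg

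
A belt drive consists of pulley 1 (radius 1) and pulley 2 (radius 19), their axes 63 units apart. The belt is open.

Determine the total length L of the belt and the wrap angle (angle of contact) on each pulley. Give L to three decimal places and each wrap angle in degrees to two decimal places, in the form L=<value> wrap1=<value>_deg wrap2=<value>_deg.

open belt: β = asin((r2−r1)/C) = asin(18/63) = 16.6015°
wrap1 = π − 2β = 146.7969°
wrap2 = π + 2β = 213.2031°
tangent length = C·cosβ = 60.3738
L = r1·wrap1 + r2·wrap2 + 2·C·cosβ = 1·2.5621 + 19·3.7211 + 2·60.3738 = 194.0106

L=194.011 wrap1=146.80_deg wrap2=213.20_deg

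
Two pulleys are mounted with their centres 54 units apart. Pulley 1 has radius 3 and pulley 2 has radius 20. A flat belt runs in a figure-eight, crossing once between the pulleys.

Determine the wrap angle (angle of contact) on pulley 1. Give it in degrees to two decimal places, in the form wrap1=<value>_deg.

crossed belt: β = asin((r1+r2)/C) = asin(23/54) = 25.2093°
wrap1 = wrap2 = π + 2β = 230.4186°

wrap1=230.42_deg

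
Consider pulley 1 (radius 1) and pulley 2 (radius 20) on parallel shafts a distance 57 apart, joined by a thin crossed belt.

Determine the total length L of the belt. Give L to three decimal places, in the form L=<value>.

crossed belt: β = asin((r1+r2)/C) = asin(21/57) = 21.6183°
wrap1 = wrap2 = π + 2β = 223.2365°
tangent length = C·cosβ = 52.9906
L = (r1+r2)·wrap + 2·C·cosβ = 21·3.8962 + 2·52.9906 = 187.8016

L=187.802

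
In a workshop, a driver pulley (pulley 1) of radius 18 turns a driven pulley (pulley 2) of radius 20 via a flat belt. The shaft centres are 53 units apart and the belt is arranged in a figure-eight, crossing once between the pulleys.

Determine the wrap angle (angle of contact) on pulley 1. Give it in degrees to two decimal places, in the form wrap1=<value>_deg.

crossed belt: β = asin((r1+r2)/C) = asin(38/53) = 45.8058°
wrap1 = wrap2 = π + 2β = 271.6116°

wrap1=271.61_deg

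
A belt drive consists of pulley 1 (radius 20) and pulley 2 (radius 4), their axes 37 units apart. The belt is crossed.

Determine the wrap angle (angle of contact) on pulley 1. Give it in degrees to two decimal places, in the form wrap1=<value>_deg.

crossed belt: β = asin((r1+r2)/C) = asin(24/37) = 40.4398°
wrap1 = wrap2 = π + 2β = 260.8796°

wrap1=260.88_deg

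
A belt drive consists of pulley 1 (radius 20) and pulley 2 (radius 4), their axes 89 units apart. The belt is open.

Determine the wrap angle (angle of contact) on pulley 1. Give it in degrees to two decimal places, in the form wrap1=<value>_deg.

open belt: β = asin((r2−r1)/C) = asin(-16/89) = -10.3567°
wrap1 = π − 2β = 200.7133°
wrap2 = π + 2β = 159.2867°

wrap1=200.71_deg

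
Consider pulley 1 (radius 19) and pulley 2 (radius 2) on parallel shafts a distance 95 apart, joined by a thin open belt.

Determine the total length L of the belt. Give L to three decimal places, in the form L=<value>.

L=259.024

open belt: β = asin((r2−r1)/C) = asin(-17/95) = -10.3085°
wrap1 = π − 2β = 200.6169°
wrap2 = π + 2β = 159.3831°
tangent length = C·cosβ = 93.4666
L = r1·wrap1 + r2·wrap2 + 2·C·cosβ = 19·3.5014 + 2·2.7818 + 2·93.4666 = 259.0237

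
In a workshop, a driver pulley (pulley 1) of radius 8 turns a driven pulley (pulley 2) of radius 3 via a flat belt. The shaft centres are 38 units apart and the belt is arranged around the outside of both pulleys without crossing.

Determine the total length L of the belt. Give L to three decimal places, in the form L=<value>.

L=111.216

open belt: β = asin((r2−r1)/C) = asin(-5/38) = -7.5608°
wrap1 = π − 2β = 195.1217°
wrap2 = π + 2β = 164.8783°
tangent length = C·cosβ = 37.6696
L = r1·wrap1 + r2·wrap2 + 2·C·cosβ = 8·3.4055 + 3·2.8777 + 2·37.6696 = 111.2164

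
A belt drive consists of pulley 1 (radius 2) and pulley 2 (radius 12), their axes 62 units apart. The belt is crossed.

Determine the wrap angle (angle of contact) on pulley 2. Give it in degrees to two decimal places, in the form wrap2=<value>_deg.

wrap2=206.10_deg

crossed belt: β = asin((r1+r2)/C) = asin(14/62) = 13.0503°
wrap1 = wrap2 = π + 2β = 206.1006°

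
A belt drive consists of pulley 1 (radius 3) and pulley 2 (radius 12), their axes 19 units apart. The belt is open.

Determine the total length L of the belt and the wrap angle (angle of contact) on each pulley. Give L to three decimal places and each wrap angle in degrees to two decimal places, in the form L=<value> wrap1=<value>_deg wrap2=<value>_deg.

open belt: β = asin((r2−r1)/C) = asin(9/19) = 28.2737°
wrap1 = π − 2β = 123.4526°
wrap2 = π + 2β = 236.5474°
tangent length = C·cosβ = 16.7332
L = r1·wrap1 + r2·wrap2 + 2·C·cosβ = 3·2.1547 + 12·4.1285 + 2·16.7332 = 89.4727

L=89.473 wrap1=123.45_deg wrap2=236.55_deg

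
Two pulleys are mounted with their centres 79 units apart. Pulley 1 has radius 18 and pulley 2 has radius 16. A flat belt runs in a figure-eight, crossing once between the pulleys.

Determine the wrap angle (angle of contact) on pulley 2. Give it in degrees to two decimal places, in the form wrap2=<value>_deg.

crossed belt: β = asin((r1+r2)/C) = asin(34/79) = 25.4917°
wrap1 = wrap2 = π + 2β = 230.9833°

wrap2=230.98_deg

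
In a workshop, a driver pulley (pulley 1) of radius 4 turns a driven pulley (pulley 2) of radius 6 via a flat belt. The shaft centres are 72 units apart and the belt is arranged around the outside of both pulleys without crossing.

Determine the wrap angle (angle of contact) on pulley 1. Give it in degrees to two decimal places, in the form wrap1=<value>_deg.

wrap1=176.82_deg

open belt: β = asin((r2−r1)/C) = asin(2/72) = 1.5918°
wrap1 = π − 2β = 176.8165°
wrap2 = π + 2β = 183.1835°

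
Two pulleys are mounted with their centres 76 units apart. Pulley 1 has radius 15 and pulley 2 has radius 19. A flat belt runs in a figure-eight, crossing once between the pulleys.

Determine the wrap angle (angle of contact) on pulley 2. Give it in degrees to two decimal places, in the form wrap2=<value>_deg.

crossed belt: β = asin((r1+r2)/C) = asin(34/76) = 26.5750°
wrap1 = wrap2 = π + 2β = 233.1499°

wrap2=233.15_deg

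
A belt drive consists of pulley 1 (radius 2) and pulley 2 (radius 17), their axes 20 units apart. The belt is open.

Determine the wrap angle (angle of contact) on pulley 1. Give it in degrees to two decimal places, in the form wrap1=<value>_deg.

open belt: β = asin((r2−r1)/C) = asin(15/20) = 48.5904°
wrap1 = π − 2β = 82.8192°
wrap2 = π + 2β = 277.1808°

wrap1=82.82_deg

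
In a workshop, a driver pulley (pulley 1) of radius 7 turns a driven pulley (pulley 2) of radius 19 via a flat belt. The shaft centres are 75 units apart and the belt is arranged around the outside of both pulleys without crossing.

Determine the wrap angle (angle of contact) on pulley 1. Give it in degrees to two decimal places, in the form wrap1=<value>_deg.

wrap1=161.59_deg

open belt: β = asin((r2−r1)/C) = asin(12/75) = 9.2069°
wrap1 = π − 2β = 161.5862°
wrap2 = π + 2β = 198.4138°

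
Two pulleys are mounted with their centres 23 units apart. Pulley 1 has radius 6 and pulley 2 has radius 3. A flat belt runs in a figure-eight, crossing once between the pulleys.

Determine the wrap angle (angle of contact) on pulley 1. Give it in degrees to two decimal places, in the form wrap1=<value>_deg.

crossed belt: β = asin((r1+r2)/C) = asin(9/23) = 23.0357°
wrap1 = wrap2 = π + 2β = 226.0714°

wrap1=226.07_deg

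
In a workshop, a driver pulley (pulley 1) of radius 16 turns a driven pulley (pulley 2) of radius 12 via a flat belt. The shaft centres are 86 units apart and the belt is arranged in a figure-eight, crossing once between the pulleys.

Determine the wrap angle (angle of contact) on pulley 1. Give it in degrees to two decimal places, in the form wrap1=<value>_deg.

crossed belt: β = asin((r1+r2)/C) = asin(28/86) = 19.0008°
wrap1 = wrap2 = π + 2β = 218.0016°

wrap1=218.00_deg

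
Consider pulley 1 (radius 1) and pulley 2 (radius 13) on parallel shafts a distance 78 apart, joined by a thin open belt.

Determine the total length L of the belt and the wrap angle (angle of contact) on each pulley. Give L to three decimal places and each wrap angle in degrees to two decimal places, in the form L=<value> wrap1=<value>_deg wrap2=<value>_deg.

open belt: β = asin((r2−r1)/C) = asin(12/78) = 8.8499°
wrap1 = π − 2β = 162.3002°
wrap2 = π + 2β = 197.6998°
tangent length = C·cosβ = 77.0714
L = r1·wrap1 + r2·wrap2 + 2·C·cosβ = 1·2.8327 + 13·3.4505 + 2·77.0714 = 201.8321

L=201.832 wrap1=162.30_deg wrap2=197.70_deg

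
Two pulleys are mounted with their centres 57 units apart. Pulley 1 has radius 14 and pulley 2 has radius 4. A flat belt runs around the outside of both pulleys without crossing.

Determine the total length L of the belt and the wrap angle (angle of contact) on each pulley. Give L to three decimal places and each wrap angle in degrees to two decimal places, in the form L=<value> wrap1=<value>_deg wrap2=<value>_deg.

open belt: β = asin((r2−r1)/C) = asin(-10/57) = -10.1042°
wrap1 = π − 2β = 200.2084°
wrap2 = π + 2β = 159.7916°
tangent length = C·cosβ = 56.1160
L = r1·wrap1 + r2·wrap2 + 2·C·cosβ = 14·3.4943 + 4·2.7889 + 2·56.1160 = 172.3076

L=172.308 wrap1=200.21_deg wrap2=159.79_deg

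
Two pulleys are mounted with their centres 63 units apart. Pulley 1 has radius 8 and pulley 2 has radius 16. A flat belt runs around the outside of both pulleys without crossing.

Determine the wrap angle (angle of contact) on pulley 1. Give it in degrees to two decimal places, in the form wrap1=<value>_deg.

open belt: β = asin((r2−r1)/C) = asin(8/63) = 7.2954°
wrap1 = π − 2β = 165.4093°
wrap2 = π + 2β = 194.5907°

wrap1=165.41_deg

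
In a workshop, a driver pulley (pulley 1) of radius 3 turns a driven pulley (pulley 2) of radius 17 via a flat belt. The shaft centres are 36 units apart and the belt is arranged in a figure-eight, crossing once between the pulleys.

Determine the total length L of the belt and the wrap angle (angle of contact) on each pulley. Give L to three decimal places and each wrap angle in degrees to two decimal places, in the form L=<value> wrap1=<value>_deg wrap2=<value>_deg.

crossed belt: β = asin((r1+r2)/C) = asin(20/36) = 33.7490°
wrap1 = wrap2 = π + 2β = 247.4980°
tangent length = C·cosβ = 29.9333
L = (r1+r2)·wrap + 2·C·cosβ = 20·4.3197 + 2·29.9333 = 146.2596

L=146.260 wrap1=247.50_deg wrap2=247.50_deg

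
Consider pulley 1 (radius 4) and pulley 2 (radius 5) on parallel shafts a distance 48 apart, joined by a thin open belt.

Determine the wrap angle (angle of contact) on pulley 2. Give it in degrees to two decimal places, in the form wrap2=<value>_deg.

open belt: β = asin((r2−r1)/C) = asin(1/48) = 1.1937°
wrap1 = π − 2β = 177.6125°
wrap2 = π + 2β = 182.3875°

wrap2=182.39_deg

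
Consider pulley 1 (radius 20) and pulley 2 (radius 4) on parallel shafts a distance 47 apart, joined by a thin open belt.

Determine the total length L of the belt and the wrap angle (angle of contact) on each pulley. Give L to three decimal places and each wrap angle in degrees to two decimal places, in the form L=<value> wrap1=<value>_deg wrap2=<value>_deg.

open belt: β = asin((r2−r1)/C) = asin(-16/47) = -19.9028°
wrap1 = π − 2β = 219.8056°
wrap2 = π + 2β = 140.1944°
tangent length = C·cosβ = 44.1928
L = r1·wrap1 + r2·wrap2 + 2·C·cosβ = 20·3.8363 + 4·2.4469 + 2·44.1928 = 174.8996

L=174.900 wrap1=219.81_deg wrap2=140.19_deg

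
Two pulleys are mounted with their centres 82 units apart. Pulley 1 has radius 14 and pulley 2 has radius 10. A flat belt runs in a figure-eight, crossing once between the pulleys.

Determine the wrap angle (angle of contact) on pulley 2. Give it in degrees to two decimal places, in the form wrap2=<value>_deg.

crossed belt: β = asin((r1+r2)/C) = asin(24/82) = 17.0186°
wrap1 = wrap2 = π + 2β = 214.0373°

wrap2=214.04_deg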